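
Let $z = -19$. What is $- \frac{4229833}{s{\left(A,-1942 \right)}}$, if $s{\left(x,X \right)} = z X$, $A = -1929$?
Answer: $- \frac{4229833}{36898} \approx -114.64$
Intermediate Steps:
$s{\left(x,X \right)} = - 19 X$
$- \frac{4229833}{s{\left(A,-1942 \right)}} = - \frac{4229833}{\left(-19\right) \left(-1942\right)} = - \frac{4229833}{36898}$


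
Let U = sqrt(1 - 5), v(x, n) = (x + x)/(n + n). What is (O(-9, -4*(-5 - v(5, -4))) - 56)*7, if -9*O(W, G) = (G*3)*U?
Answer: -392 - 70*I ≈ -392.0 - 70.0*I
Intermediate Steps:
v(x, n) = x/n (v(x, n) = (2*x)/((2*n)) = (2*x)*(1/(2*n)) = x/n)
U = 2*I (U = sqrt(-4) = 2*I ≈ 2.0*I)
O(W, G) = -2*I*G/3 (O(W, G) = -G*3*2*I/9 = -3*G*2*I/9 = -2*I*G/3)
(O(-9, -4*(-5 - v(5, -4))) - 56)*7 = (-2*I*(-4*(-5 - 5/(-4)))/3 - 56)*7 = (-2*I*(-4*(-5 - 5*(-1)/4))/3 - 56)*7 = (-2*I*(-4*(-5 - 1*(-5/4)))/3 - 56)*7 = (-2*I*(-4*(-5 + 5/4))/3 - 56)*7 = (-2*I*(-4*(-15/4))/3 - 56)*7 = (-2/3*I*15 - 56)*7 = (-10*I - 56)*7 = (-56 - 10*I)*7 = -392 - 70*I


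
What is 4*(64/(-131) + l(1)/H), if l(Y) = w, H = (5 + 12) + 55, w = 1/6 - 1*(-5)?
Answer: -23587/14148 ≈ -1.6672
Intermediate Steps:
w = 31/6 (w = ⅙ + 5 = 31/6 ≈ 5.1667)
H = 72 (H = 17 + 55 = 72)
l(Y) = 31/6
4*(64/(-131) + l(1)/H) = 4*(64/(-131) + (31/6)/72) = 4*(64*(-1/131) + (31/6)*(1/72)) = 4*(-64/131 + 31/432) = 4*(-23587/56592) = -23587/14148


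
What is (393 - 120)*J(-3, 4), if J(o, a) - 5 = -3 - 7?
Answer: -1365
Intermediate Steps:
J(o, a) = -5 (J(o, a) = 5 + (-3 - 7) = 5 - 10 = -5)
(393 - 120)*J(-3, 4) = (393 - 120)*(-5) = 273*(-5) = -1365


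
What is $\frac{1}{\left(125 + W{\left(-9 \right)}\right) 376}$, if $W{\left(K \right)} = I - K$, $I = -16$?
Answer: $\frac{1}{44368} \approx 2.2539 \cdot 10^{-5}$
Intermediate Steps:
$W{\left(K \right)} = -16 - K$
$\frac{1}{\left(125 + W{\left(-9 \right)}\right) 376} = \frac{1}{\left(125 - 7\right) 376} = \frac{1}{118 \cdot 376} = \frac{1}{44368}$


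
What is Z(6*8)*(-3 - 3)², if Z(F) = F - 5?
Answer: 1548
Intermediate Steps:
Z(F) = -5 + F
Z(6*8)*(-3 - 3)² = (-5 + 6*8)*(-3 - 3)² = (-5 + 48)*(-6)² = 43*36 = 1548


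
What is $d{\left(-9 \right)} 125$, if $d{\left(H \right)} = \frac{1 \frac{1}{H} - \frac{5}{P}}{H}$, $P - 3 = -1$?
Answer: $\frac{5875}{162} \approx 36.265$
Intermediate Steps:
$P = 2$ ($P = 3 - 1 = 2$)
$d{\left(H \right)} = \frac{- \frac{5}{2} + \frac{1}{H}}{H}$ ($d{\left(H \right)} = \frac{1 \frac{1}{H} - \frac{5}{2}}{H} = \frac{\frac{1}{H} - \frac{5}{2}}{H} = \frac{- \frac{5}{2} + \frac{1}{H}}{H}$)
$d{\left(-9 \right)} 125 = \frac{2 - -45}{2 \cdot 81} \cdot 125 = \frac{1}{2} \cdot \frac{1}{81} \left(2 + 45\right) 125 = \frac{1}{2} \cdot \frac{1}{81} \cdot 47 \cdot 125 = \frac{47}{162} \cdot 125 = \frac{5875}{162}$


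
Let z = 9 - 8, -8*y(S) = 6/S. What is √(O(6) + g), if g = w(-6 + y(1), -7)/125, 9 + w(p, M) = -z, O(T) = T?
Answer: 2*√37/5 ≈ 2.4331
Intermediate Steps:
y(S) = -3/(4*S)
z = 1
w(p, M) = -10 (w(p, M) = -9 - 1*1 = -9 - 1 = -10)
g = -2/25 (g = -10/125 = -10*1/125 = -2/25 ≈ -0.080000)
√(O(6) + g) = √(6 - 2/25) = √(148/25) = 2*√37/5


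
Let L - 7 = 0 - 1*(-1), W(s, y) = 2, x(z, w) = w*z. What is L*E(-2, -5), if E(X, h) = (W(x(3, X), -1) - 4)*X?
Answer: 32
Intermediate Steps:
L = 8 (L = 7 + (0 - 1*(-1)) = 7 + (0 + 1) = 7 + 1 = 8)
E(X, h) = -2*X (E(X, h) = (2 - 4)*X = -2*X)
L*E(-2, -5) = 8*(-2*(-2)) = 8*4 = 32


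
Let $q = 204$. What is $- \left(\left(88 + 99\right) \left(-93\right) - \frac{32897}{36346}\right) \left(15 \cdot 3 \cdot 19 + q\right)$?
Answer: $\frac{669421627797}{36346} \approx 1.8418 \cdot 10^{7}$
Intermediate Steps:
$- \left(\left(88 + 99\right) \left(-93\right) - \frac{32897}{36346}\right) \left(15 \cdot 3 \cdot 19 + q\right) = - \left(\left(88 + 99\right) \left(-93\right) - \frac{32897}{36346}\right) \left(15 \cdot 3 \cdot 19 + 204\right) = - \left(187 \left(-93\right) - \frac{32897}{36346}\right) \left(45 \cdot 19 + 204\right) = - \left(-17391 - \frac{32897}{36346}\right) \left(855 + 204\right) = - \frac{\left(-632126183\right) 1059}{36346} = \left(-1\right) \left(- \frac{669421627797}{36346}\right) = \frac{669421627797}{36346}$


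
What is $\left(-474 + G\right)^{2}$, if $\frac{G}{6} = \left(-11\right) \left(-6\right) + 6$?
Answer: $1764$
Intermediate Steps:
$G = 432$ ($G = 6 \left(\left(-11\right) \left(-6\right) + 6\right) = 6 \left(66 + 6\right) = 6 \cdot 72 = 432$)
$\left(-474 + G\right)^{2} = \left(-474 + 432\right)^{2} = \left(-42\right)^{2} = 1764$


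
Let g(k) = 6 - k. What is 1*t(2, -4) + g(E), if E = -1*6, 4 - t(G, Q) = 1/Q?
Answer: 65/4 ≈ 16.250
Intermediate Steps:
t(G, Q) = 4 - 1/Q
E = -6
1*t(2, -4) + g(E) = 1*(4 - 1/(-4)) + (6 - 1*(-6)) = 1*(4 - 1*(-1/4)) + (6 + 6) = 1*(4 + 1/4) + 12 = 1*(17/4) + 12 = 17/4 + 12 = 65/4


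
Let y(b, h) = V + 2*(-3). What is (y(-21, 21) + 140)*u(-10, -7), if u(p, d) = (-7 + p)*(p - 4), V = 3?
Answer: 32606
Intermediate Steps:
y(b, h) = -3 (y(b, h) = 3 + 2*(-3) = 3 - 6 = -3)
u(p, d) = (-7 + p)*(-4 + p)
(y(-21, 21) + 140)*u(-10, -7) = (-3 + 140)*(28 + (-10)² - 11*(-10)) = 137*(28 + 100 + 110) = 137*238 = 32606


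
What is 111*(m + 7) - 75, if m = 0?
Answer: 702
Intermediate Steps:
111*(m + 7) - 75 = 111*(0 + 7) - 75 = 111*7 - 75 = 777 - 75 = 702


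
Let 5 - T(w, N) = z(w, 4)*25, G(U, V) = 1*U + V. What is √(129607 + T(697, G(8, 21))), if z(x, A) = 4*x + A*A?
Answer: 2*√14878 ≈ 243.95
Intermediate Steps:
z(x, A) = A² + 4*x (z(x, A) = 4*x + A² = A² + 4*x)
G(U, V) = U + V
T(w, N) = -395 - 100*w (T(w, N) = 5 - (4² + 4*w)*25 = 5 - (16 + 4*w)*25 = 5 - (400 + 100*w) = 5 + (-400 - 100*w) = -395 - 100*w)
√(129607 + T(697, G(8, 21))) = √(129607 + (-395 - 100*697)) = √(129607 + (-395 - 69700)) = √(129607 - 70095) = √59512 = 2*√14878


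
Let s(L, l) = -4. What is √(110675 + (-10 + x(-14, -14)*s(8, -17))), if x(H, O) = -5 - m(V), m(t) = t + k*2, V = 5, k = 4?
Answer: √110737 ≈ 332.77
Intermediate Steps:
m(t) = 8 + t (m(t) = t + 4*2 = t + 8 = 8 + t)
x(H, O) = -18 (x(H, O) = -5 - (8 + 5) = -5 - 1*13 = -5 - 13 = -18)
√(110675 + (-10 + x(-14, -14)*s(8, -17))) = √(110675 + (-10 - 18*(-4))) = √(110675 + (-10 + 72)) = √(110675 + 62) = √110737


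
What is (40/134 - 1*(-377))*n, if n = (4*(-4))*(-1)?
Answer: 404464/67 ≈ 6036.8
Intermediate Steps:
n = 16 (n = -16*(-1) = 16)
(40/134 - 1*(-377))*n = (40/134 - 1*(-377))*16 = (40*(1/134) + 377)*16 = (20/67 + 377)*16 = (25279/67)*16 = 404464/67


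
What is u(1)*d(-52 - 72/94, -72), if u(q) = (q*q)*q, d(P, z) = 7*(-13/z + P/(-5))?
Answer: 254261/3384 ≈ 75.136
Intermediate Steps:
d(P, z) = -91/z - 7*P/5 (d(P, z) = 7*(-13/z + P*(-1/5)) = 7*(-13/z - P/5) = -91/z - 7*P/5)
u(q) = q**3 (u(q) = q**2*q = q**3)
u(1)*d(-52 - 72/94, -72) = 1**3*(-91/(-72) - 7*(-52 - 72/94)/5) = 1*(-91*(-1/72) - 7*(-52 - 72*1/94)/5) = 1*(91/72 - 7*(-52 - 36/47)/5) = 1*(91/72 - 7/5*(-2480/47)) = 1*(91/72 + 3472/47) = 1*(254261/3384) = 254261/3384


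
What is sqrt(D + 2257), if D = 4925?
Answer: 3*sqrt(798) ≈ 84.747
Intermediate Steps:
sqrt(D + 2257) = sqrt(4925 + 2257) = sqrt(7182) = 3*sqrt(798)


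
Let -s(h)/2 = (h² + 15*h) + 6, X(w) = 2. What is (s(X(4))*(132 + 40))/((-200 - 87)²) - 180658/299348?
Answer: -1357117663/1761213958 ≈ -0.77056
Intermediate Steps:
s(h) = -12 - 30*h - 2*h² (s(h) = -2*((h² + 15*h) + 6) = -2*(6 + h² + 15*h) = -12 - 30*h - 2*h²)
(s(X(4))*(132 + 40))/((-200 - 87)²) - 180658/299348 = ((-12 - 30*2 - 2*2²)*(132 + 40))/((-200 - 87)²) - 180658/299348 = ((-12 - 60 - 2*4)*172)/((-287)²) - 180658*1/299348 = ((-12 - 60 - 8)*172)/82369 - 90329/149674 = -80*172*(1/82369) - 90329/149674 = -13760*1/82369 - 90329/149674 = -13760/82369 - 90329/149674 = -1357117663/1761213958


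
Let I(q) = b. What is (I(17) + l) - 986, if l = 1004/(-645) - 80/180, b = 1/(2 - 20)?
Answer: -1274593/1290 ≈ -988.06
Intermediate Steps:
b = -1/18 (b = 1/(-18) = -1/18 ≈ -0.055556)
I(q) = -1/18
l = -3872/1935 (l = 1004*(-1/645) - 80*1/180 = -1004/645 - 4/9 = -3872/1935 ≈ -2.0010)
(I(17) + l) - 986 = (-1/18 - 3872/1935) - 986 = -2653/1290 - 986 = -1274593/1290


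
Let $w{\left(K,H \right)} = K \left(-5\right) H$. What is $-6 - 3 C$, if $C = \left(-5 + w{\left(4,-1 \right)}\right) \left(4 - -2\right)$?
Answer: $-276$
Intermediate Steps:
$w{\left(K,H \right)} = - 5 H K$ ($w{\left(K,H \right)} = - 5 K H = - 5 H K$)
$C = 90$ ($C = \left(-5 - \left(-5\right) 4\right) \left(4 - -2\right) = \left(-5 + 20\right) \left(4 + \left(3 - 1\right)\right) = 15 \left(4 + 2\right) = 15 \cdot 6 = 90$)
$-6 - 3 C = -6 - 270 = -276$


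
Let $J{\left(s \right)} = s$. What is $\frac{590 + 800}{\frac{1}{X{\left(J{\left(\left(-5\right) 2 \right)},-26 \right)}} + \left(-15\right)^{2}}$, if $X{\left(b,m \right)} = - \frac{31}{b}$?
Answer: $\frac{8618}{1397} \approx 6.1689$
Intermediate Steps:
$\frac{590 + 800}{\frac{1}{X{\left(J{\left(\left(-5\right) 2 \right)},-26 \right)}} + \left(-15\right)^{2}} = \frac{590 + 800}{\frac{1}{\left(-31\right) \frac{1}{\left(-5\right) 2}} + \left(-15\right)^{2}} = \frac{1390}{\frac{1}{\left(-31\right) \frac{1}{-10}} + 225} = \frac{1390}{\frac{1}{\left(-31\right) \left(- \frac{1}{10}\right)} + 225} = \frac{1390}{\frac{1}{\frac{31}{10}} + 225} = \frac{1390}{\frac{10}{31} + 225} = \frac{1390}{\frac{6985}{31}} = 1390 \cdot \frac{31}{6985} = \frac{8618}{1397}$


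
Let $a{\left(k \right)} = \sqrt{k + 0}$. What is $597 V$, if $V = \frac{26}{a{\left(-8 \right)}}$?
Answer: $- \frac{7761 i \sqrt{2}}{2} \approx - 5487.9 i$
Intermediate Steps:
$a{\left(k \right)} = \sqrt{k}$
$V = - \frac{13 i \sqrt{2}}{2}$ ($V = \frac{26}{\sqrt{-8}} = \frac{26}{2 i \sqrt{2}} = 26 \left(- \frac{i \sqrt{2}}{4}\right) = - \frac{13 i \sqrt{2}}{2} \approx - 9.1924 i$)
$597 V = 597 \left(- \frac{13 i \sqrt{2}}{2}\right) = - \frac{7761 i \sqrt{2}}{2}$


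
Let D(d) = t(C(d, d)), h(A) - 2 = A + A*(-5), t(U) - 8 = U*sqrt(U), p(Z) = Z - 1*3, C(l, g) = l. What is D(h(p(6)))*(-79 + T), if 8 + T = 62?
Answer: -200 + 250*I*sqrt(10) ≈ -200.0 + 790.57*I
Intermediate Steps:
p(Z) = -3 + Z (p(Z) = Z - 3 = -3 + Z)
t(U) = 8 + U**(3/2) (t(U) = 8 + U*sqrt(U) = 8 + U**(3/2))
h(A) = 2 - 4*A (h(A) = 2 + (A + A*(-5)) = 2 + (A - 5*A) = 2 - 4*A)
D(d) = 8 + d**(3/2)
T = 54 (T = -8 + 62 = 54)
D(h(p(6)))*(-79 + T) = (8 + (2 - 4*(-3 + 6))**(3/2))*(-79 + 54) = (8 + (2 - 4*3)**(3/2))*(-25) = (8 + (2 - 12)**(3/2))*(-25) = (8 + (-10)**(3/2))*(-25) = (8 - 10*I*sqrt(10))*(-25) = -200 + 250*I*sqrt(10)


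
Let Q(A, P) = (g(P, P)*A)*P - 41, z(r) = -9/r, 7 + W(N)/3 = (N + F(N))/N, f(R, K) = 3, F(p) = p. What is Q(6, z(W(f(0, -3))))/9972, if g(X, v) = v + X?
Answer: -917/249300 ≈ -0.0036783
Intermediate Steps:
g(X, v) = X + v
W(N) = -15 (W(N) = -21 + 3*((N + N)/N) = -21 + 3*((2*N)/N) = -21 + 3*2 = -21 + 6 = -15)
Q(A, P) = -41 + 2*A*P**2 (Q(A, P) = ((P + P)*A)*P - 41 = ((2*P)*A)*P - 41 = (2*A*P)*P - 41 = 2*A*P**2 - 41 = -41 + 2*A*P**2)
Q(6, z(W(f(0, -3))))/9972 = (-41 + 2*6*(-9/(-15))**2)/9972 = (-41 + 2*6*(-9*(-1/15))**2)*(1/9972) = (-41 + 2*6*(3/5)**2)*(1/9972) = (-41 + 2*6*(9/25))*(1/9972) = (-41 + 108/25)*(1/9972) = -917/25*1/9972 = -917/249300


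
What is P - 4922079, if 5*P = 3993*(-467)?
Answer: -26475126/5 ≈ -5.2950e+6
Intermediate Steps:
P = -1864731/5 (P = (3993*(-467))/5 = (1/5)*(-1864731) = -1864731/5 ≈ -3.7295e+5)
P - 4922079 = -1864731/5 - 4922079 = -26475126/5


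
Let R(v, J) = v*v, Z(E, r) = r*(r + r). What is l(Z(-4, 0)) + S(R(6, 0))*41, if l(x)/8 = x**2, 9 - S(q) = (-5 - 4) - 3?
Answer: 861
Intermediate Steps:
Z(E, r) = 2*r**2 (Z(E, r) = r*(2*r) = 2*r**2)
R(v, J) = v**2
S(q) = 21 (S(q) = 9 - ((-5 - 4) - 3) = 9 - (-9 - 3) = 9 - 1*(-12) = 9 + 12 = 21)
l(x) = 8*x**2
l(Z(-4, 0)) + S(R(6, 0))*41 = 8*(2*0**2)**2 + 21*41 = 8*(2*0)**2 + 861 = 8*0**2 + 861 = 8*0 + 861 = 0 + 861 = 861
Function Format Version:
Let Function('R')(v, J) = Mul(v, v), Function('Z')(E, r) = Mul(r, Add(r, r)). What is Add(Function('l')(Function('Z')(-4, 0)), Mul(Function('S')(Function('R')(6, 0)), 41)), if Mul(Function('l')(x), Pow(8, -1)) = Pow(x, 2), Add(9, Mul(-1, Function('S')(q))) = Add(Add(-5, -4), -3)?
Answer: 861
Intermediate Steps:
Function('Z')(E, r) = Mul(2, Pow(r, 2)) (Function('Z')(E, r) = Mul(r, Mul(2, r)) = Mul(2, Pow(r, 2)))
Function('R')(v, J) = Pow(v, 2)
Function('S')(q) = 21 (Function('S')(q) = Add(9, Mul(-1, Add(Add(-5, -4), -3))) = Add(9, Mul(-1, Add(-9, -3))) = Add(9, Mul(-1, -12)) = Add(9, 12) = 21)
Function('l')(x) = Mul(8, Pow(x, 2))
Add(Function('l')(Function('Z')(-4, 0)), Mul(Function('S')(Function('R')(6, 0)), 41)) = Add(Mul(8, Pow(Mul(2, Pow(0, 2)), 2)), Mul(21, 41)) = Add(Mul(8, Pow(Mul(2, 0), 2)), 861) = Add(Mul(8, Pow(0, 2)), 861) = Add(Mul(8, 0), 861) = Add(0, 861) = 861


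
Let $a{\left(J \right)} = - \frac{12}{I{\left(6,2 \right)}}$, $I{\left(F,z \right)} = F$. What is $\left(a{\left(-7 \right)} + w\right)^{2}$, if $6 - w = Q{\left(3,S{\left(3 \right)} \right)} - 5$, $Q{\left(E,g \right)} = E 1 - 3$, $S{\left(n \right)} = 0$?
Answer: $81$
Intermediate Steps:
$Q{\left(E,g \right)} = -3 + E$ ($Q{\left(E,g \right)} = E - 3 = -3 + E$)
$a{\left(J \right)} = -2$ ($a{\left(J \right)} = - \frac{12}{6} = \left(-12\right) \frac{1}{6} = -2$)
$w = 11$ ($w = 6 - \left(\left(-3 + 3\right) - 5\right) = 6 - \left(0 - 5\right) = 6 - -5 = 6 + 5 = 11$)
$\left(a{\left(-7 \right)} + w\right)^{2} = \left(-2 + 11\right)^{2} = 9^{2} = 81$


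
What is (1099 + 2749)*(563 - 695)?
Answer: -507936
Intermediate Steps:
(1099 + 2749)*(563 - 695) = 3848*(-132) = -507936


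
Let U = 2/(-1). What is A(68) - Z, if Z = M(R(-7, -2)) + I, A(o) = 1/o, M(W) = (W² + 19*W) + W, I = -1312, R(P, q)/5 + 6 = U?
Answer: 34817/68 ≈ 512.01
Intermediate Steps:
U = -2 (U = 2*(-1) = -2)
R(P, q) = -40 (R(P, q) = -30 + 5*(-2) = -30 - 10 = -40)
M(W) = W² + 20*W
Z = -512 (Z = -40*(20 - 40) - 1312 = -40*(-20) - 1312 = 800 - 1312 = -512)
A(68) - Z = 1/68 - 1*(-512) = 1/68 + 512 = 34817/68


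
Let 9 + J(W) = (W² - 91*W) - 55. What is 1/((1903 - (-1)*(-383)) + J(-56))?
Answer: 1/9688 ≈ 0.00010322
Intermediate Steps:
J(W) = -64 + W² - 91*W (J(W) = -9 + ((W² - 91*W) - 55) = -9 + (-55 + W² - 91*W) = -64 + W² - 91*W)
1/((1903 - (-1)*(-383)) + J(-56)) = 1/((1903 - (-1)*(-383)) + (-64 + (-56)² - 91*(-56))) = 1/((1903 - 1*383) + (-64 + 3136 + 5096)) = 1/((1903 - 383) + 8168) = 1/(1520 + 8168) = 1/9688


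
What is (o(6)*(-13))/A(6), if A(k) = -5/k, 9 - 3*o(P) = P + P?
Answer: -78/5 ≈ -15.600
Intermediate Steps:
o(P) = 3 - 2*P/3 (o(P) = 3 - (P + P)/3 = 3 - 2*P/3)
(o(6)*(-13))/A(6) = ((3 - 2/3*6)*(-13))/((-5/6)) = ((3 - 4)*(-13))/((-5*1/6)) = (-1*(-13))/(-5/6) = 13*(-6/5) = -78/5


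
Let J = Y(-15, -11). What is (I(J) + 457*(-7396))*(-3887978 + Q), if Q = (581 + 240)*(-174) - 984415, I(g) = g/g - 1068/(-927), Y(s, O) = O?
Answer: 1745992514894567/103 ≈ 1.6951e+13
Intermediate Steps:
J = -11
I(g) = 665/309 (I(g) = 1 - 1068*(-1/927) = 1 + 356/309 = 665/309)
Q = -1127269 (Q = 821*(-174) - 984415 = -142854 - 984415 = -1127269)
(I(J) + 457*(-7396))*(-3887978 + Q) = (665/309 + 457*(-7396))*(-3887978 - 1127269) = (665/309 - 3379972)*(-5015247) = -1044410683/309*(-5015247) = 1745992514894567/103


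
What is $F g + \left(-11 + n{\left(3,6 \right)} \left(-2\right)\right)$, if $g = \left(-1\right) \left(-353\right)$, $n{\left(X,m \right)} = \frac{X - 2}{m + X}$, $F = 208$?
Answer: $\frac{660715}{9} \approx 73413.0$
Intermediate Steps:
$n{\left(X,m \right)} = \frac{-2 + X}{X + m}$
$g = 353$
$F g + \left(-11 + n{\left(3,6 \right)} \left(-2\right)\right) = 208 \cdot 353 - \left(11 - \frac{-2 + 3}{3 + 6} \left(-2\right)\right) = 73424 - \left(11 - \frac{1}{9} \cdot 1 \left(-2\right)\right) = 73424 + \left(-11 + \frac{1}{9} \left(-2\right)\right) = 73424 - \frac{101}{9} = \frac{660715}{9}$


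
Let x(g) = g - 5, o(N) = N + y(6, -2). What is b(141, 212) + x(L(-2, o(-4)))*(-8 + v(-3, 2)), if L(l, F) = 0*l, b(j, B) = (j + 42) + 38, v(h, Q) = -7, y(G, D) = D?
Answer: 296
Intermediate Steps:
o(N) = -2 + N (o(N) = N - 2 = -2 + N)
b(j, B) = 80 + j (b(j, B) = (42 + j) + 38 = 80 + j)
L(l, F) = 0
x(g) = -5 + g
b(141, 212) + x(L(-2, o(-4)))*(-8 + v(-3, 2)) = (80 + 141) + (-5 + 0)*(-8 - 7) = 221 - 5*(-15) = 221 + 75 = 296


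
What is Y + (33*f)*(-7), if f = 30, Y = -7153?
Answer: -14083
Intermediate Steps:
Y + (33*f)*(-7) = -7153 + (33*30)*(-7) = -7153 + 990*(-7) = -7153 - 6930 = -14083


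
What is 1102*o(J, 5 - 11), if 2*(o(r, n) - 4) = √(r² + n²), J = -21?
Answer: 4408 + 1653*√53 ≈ 16442.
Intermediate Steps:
o(r, n) = 4 + √(n² + r²)/2 (o(r, n) = 4 + √(r² + n²)/2 = 4 + √(n² + r²)/2)
1102*o(J, 5 - 11) = 1102*(4 + √((5 - 11)² + (-21)²)/2) = 1102*(4 + √((-6)² + 441)/2) = 1102*(4 + √(36 + 441)/2) = 1102*(4 + √477/2) = 1102*(4 + (3*√53)/2) = 1102*(4 + 3*√53/2) = 4408 + 1653*√53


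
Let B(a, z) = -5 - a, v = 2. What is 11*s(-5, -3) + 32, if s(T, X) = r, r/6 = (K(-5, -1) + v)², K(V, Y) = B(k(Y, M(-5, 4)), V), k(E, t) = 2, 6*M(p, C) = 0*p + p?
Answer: 1682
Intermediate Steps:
M(p, C) = p/6 (M(p, C) = (0*p + p)/6 = (0 + p)/6 = p/6)
K(V, Y) = -7 (K(V, Y) = -5 - 1*2 = -5 - 2 = -7)
r = 150 (r = 6*(-7 + 2)² = 6*(-5)² = 6*25 = 150)
s(T, X) = 150
11*s(-5, -3) + 32 = 11*150 + 32 = 1650 + 32 = 1682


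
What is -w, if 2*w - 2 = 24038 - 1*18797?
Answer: -5243/2 ≈ -2621.5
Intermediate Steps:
w = 5243/2 (w = 1 + (24038 - 1*18797)/2 = 1 + (24038 - 18797)/2 = 1 + (½)*5241 = 1 + 5241/2 = 5243/2 ≈ 2621.5)
-w = -1*5243/2 = -5243/2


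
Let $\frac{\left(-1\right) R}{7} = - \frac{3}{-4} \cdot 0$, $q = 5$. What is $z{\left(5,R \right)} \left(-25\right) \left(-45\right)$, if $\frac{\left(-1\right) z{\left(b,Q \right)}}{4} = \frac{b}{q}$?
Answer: $-4500$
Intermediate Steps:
$R = 0$ ($R = - 7 - \frac{3}{-4} \cdot 0 = - 7 \left(-3\right) \left(- \frac{1}{4}\right) 0 = - 7 \cdot \frac{3}{4} \cdot 0 = \left(-7\right) 0 = 0$)
$z{\left(b,Q \right)} = - \frac{4 b}{5}$ ($z{\left(b,Q \right)} = - 4 \frac{b}{5} = - \frac{4 b}{5}$)
$z{\left(5,R \right)} \left(-25\right) \left(-45\right) = \left(- \frac{4}{5}\right) 5 \left(-25\right) \left(-45\right) = \left(-4\right) \left(-25\right) \left(-45\right) = 100 \left(-45\right) = -4500$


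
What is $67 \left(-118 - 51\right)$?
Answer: $-11323$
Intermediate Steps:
$67 \left(-118 - 51\right) = 67 \left(-169\right) = -11323$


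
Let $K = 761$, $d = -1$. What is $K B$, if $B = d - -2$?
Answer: $761$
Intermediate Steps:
$B = 1$ ($B = -1 - -2 = -1 + 2 = 1$)
$K B = 761 \cdot 1 = 761$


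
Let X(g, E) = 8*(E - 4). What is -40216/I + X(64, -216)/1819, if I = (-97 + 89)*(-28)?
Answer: -9193393/50932 ≈ -180.50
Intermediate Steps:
I = 224 (I = -8*(-28) = 224)
X(g, E) = -32 + 8*E (X(g, E) = 8*(-4 + E) = -32 + 8*E)
-40216/I + X(64, -216)/1819 = -40216/224 + (-32 + 8*(-216))/1819 = -40216*1/224 + (-32 - 1728)*(1/1819) = -5027/28 - 1760*1/1819 = -5027/28 - 1760/1819 = -9193393/50932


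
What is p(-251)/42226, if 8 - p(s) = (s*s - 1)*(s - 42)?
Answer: 9229504/21113 ≈ 437.15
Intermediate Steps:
p(s) = 8 - (-1 + s²)*(-42 + s) (p(s) = 8 - (s*s - 1)*(s - 42) = 8 - (s² - 1)*(-42 + s) = 8 - (-1 + s²)*(-42 + s))
p(-251)/42226 = (-34 - 251 - 1*(-251)³ + 42*(-251)²)/42226 = (-34 - 251 - 1*(-15813251) + 42*63001)*(1/42226) = (-34 - 251 + 15813251 + 2646042)*(1/42226) = 18459008*(1/42226) = 9229504/21113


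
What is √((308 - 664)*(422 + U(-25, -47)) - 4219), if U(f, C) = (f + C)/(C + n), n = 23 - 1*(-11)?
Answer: I*√26435435/13 ≈ 395.5*I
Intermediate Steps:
n = 34 (n = 23 + 11 = 34)
U(f, C) = (C + f)/(34 + C) (U(f, C) = (f + C)/(C + 34) = (C + f)/(34 + C))
√((308 - 664)*(422 + U(-25, -47)) - 4219) = √((308 - 664)*(422 + (-47 - 25)/(34 - 47)) - 4219) = √(-356*(422 - 72/(-13)) - 4219) = √(-356*(422 - 1/13*(-72)) - 4219) = √(-356*(422 + 72/13) - 4219) = √(-356*5558/13 - 4219) = √(-1978648/13 - 4219) = √(-2033495/13) = I*√26435435/13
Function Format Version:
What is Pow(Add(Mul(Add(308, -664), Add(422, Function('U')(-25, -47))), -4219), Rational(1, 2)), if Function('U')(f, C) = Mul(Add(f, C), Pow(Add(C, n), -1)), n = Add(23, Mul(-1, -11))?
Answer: Mul(Rational(1, 13), I, Pow(26435435, Rational(1, 2))) ≈ Mul(395.50, I)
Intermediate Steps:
n = 34 (n = Add(23, 11) = 34)
Function('U')(f, C) = Mul(Pow(Add(34, C), -1), Add(C, f)) (Function('U')(f, C) = Mul(Add(f, C), Pow(Add(C, 34), -1)) = Mul(Add(C, f), Pow(Add(34, C), -1)) = Mul(Pow(Add(34, C), -1), Add(C, f)))
Pow(Add(Mul(Add(308, -664), Add(422, Function('U')(-25, -47))), -4219), Rational(1, 2)) = Pow(Add(Mul(Add(308, -664), Add(422, Mul(Pow(Add(34, -47), -1), Add(-47, -25)))), -4219), Rational(1, 2)) = Pow(Add(Mul(-356, Add(422, Mul(Pow(-13, -1), -72))), -4219), Rational(1, 2)) = Pow(Add(Mul(-356, Add(422, Mul(Rational(-1, 13), -72))), -4219), Rational(1, 2)) = Pow(Add(Mul(-356, Add(422, Rational(72, 13))), -4219), Rational(1, 2)) = Pow(Add(Mul(-356, Rational(5558, 13)), -4219), Rational(1, 2)) = Pow(Add(Rational(-1978648, 13), -4219), Rational(1, 2)) = Pow(Rational(-2033495, 13), Rational(1, 2)) = Mul(Rational(1, 13), I, Pow(26435435, Rational(1, 2)))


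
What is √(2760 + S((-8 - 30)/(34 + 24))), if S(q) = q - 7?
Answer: √2314722/29 ≈ 52.463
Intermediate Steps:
S(q) = -7 + q
√(2760 + S((-8 - 30)/(34 + 24))) = √(2760 + (-7 + (-8 - 30)/(34 + 24))) = √(2760 + (-7 - 38/58)) = √(2760 + (-7 - 38*1/58)) = √(2760 + (-7 - 19/29)) = √(2760 - 222/29) = √(79818/29) = √2314722/29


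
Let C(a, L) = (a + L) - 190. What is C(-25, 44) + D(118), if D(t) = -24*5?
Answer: -291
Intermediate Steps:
D(t) = -120
C(a, L) = -190 + L + a (C(a, L) = (L + a) - 190 = -190 + L + a)
C(-25, 44) + D(118) = (-190 + 44 - 25) - 120 = -171 - 120 = -291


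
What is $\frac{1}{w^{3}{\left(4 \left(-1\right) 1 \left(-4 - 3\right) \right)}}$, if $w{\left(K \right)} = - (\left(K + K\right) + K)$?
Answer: $- \frac{1}{592704} \approx -1.6872 \cdot 10^{-6}$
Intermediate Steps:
$w{\left(K \right)} = - 3 K$ ($w{\left(K \right)} = - (2 K + K) = - 3 K$)
$\frac{1}{w^{3}{\left(4 \left(-1\right) 1 \left(-4 - 3\right) \right)}} = \frac{1}{\left(- 3 \cdot 4 \left(-1\right) 1 \left(-4 - 3\right)\right)^{3}} = \frac{1}{\left(- 3 \left(- 4 \cdot 1 \left(-7\right)\right)\right)^{3}} = \frac{1}{\left(- 3 \left(\left(-4\right) \left(-7\right)\right)\right)^{3}} = \frac{1}{\left(\left(-3\right) 28\right)^{3}} = \frac{1}{\left(-84\right)^{3}} = \frac{1}{-592704} = - \frac{1}{592704}$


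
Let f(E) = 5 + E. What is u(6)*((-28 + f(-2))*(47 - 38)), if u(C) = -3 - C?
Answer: 2025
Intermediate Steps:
u(6)*((-28 + f(-2))*(47 - 38)) = (-3 - 1*6)*((-28 + (5 - 2))*(47 - 38)) = (-3 - 6)*((-28 + 3)*9) = -(-225)*9 = -9*(-225) = 2025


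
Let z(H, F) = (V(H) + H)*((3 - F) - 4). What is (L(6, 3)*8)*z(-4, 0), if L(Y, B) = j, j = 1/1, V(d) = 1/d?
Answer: 34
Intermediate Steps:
V(d) = 1/d
j = 1 (j = 1*1 = 1)
L(Y, B) = 1
z(H, F) = (-1 - F)*(H + 1/H) (z(H, F) = (1/H + H)*((3 - F) - 4) = (H + 1/H)*(-1 - F) = (-1 - F)*(H + 1/H))
(L(6, 3)*8)*z(-4, 0) = (1*8)*((-1 - 1*0 + (-4)**2*(-1 - 1*0))/(-4)) = 8*(-(-1 + 0 + 16*(-1 + 0))/4) = 8*(-(-1 + 0 + 16*(-1))/4) = 8*(-(-1 + 0 - 16)/4) = 8*(-1/4*(-17)) = 8*(17/4) = 34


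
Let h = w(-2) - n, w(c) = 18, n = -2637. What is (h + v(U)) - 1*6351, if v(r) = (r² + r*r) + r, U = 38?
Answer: -770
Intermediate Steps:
v(r) = r + 2*r² (v(r) = (r² + r²) + r = 2*r² + r = r + 2*r²)
h = 2655 (h = 18 - 1*(-2637) = 18 + 2637 = 2655)
(h + v(U)) - 1*6351 = (2655 + 38*(1 + 2*38)) - 1*6351 = (2655 + 38*(1 + 76)) - 6351 = (2655 + 38*77) - 6351 = (2655 + 2926) - 6351 = 5581 - 6351 = -770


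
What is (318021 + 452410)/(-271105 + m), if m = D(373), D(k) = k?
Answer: -770431/270732 ≈ -2.8457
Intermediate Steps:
m = 373
(318021 + 452410)/(-271105 + m) = (318021 + 452410)/(-271105 + 373) = 770431/(-270732) = 770431*(-1/270732) = -770431/270732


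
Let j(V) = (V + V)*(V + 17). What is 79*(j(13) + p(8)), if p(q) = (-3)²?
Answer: 62331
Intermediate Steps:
p(q) = 9
j(V) = 2*V*(17 + V) (j(V) = (2*V)*(17 + V) = 2*V*(17 + V))
79*(j(13) + p(8)) = 79*(2*13*(17 + 13) + 9) = 79*(2*13*30 + 9) = 79*(780 + 9) = 79*789 = 62331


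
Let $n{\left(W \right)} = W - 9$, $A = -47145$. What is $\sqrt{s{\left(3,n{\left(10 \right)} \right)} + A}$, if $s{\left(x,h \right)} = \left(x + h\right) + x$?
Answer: $7 i \sqrt{962} \approx 217.11 i$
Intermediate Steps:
$n{\left(W \right)} = -9 + W$
$s{\left(x,h \right)} = h + 2 x$ ($s{\left(x,h \right)} = \left(h + x\right) + x = h + 2 x$)
$\sqrt{s{\left(3,n{\left(10 \right)} \right)} + A} = \sqrt{\left(\left(-9 + 10\right) + 2 \cdot 3\right) - 47145} = \sqrt{\left(1 + 6\right) - 47145} = \sqrt{7 - 47145} = \sqrt{-47138} = 7 i \sqrt{962}$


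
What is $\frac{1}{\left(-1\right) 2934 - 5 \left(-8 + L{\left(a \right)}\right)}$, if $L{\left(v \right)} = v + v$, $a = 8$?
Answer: $- \frac{1}{2974} \approx -0.00033625$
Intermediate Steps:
$L{\left(v \right)} = 2 v$
$\frac{1}{\left(-1\right) 2934 - 5 \left(-8 + L{\left(a \right)}\right)} = \frac{1}{\left(-1\right) 2934 - 5 \left(-8 + 2 \cdot 8\right)} = \frac{1}{-2934 - 5 \left(-8 + 16\right)} = \frac{1}{-2934 - 40} = \frac{1}{-2974} = - \frac{1}{2974}$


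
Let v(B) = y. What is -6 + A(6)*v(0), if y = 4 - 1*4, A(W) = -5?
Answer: -6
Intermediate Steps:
y = 0 (y = 4 - 4 = 0)
v(B) = 0
-6 + A(6)*v(0) = -6 - 5*0 = -6 + 0 = -6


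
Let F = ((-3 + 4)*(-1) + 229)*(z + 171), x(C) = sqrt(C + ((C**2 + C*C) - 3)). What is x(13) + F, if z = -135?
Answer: 8208 + 2*sqrt(87) ≈ 8226.7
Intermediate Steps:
x(C) = sqrt(-3 + C + 2*C**2) (x(C) = sqrt(C + ((C**2 + C**2) - 3)) = sqrt(C + (2*C**2 - 3)) = sqrt(C + (-3 + 2*C**2)) = sqrt(-3 + C + 2*C**2))
F = 8208 (F = ((-3 + 4)*(-1) + 229)*(-135 + 171) = (1*(-1) + 229)*36 = (-1 + 229)*36 = 228*36 = 8208)
x(13) + F = sqrt(-3 + 13 + 2*13**2) + 8208 = sqrt(-3 + 13 + 2*169) + 8208 = sqrt(-3 + 13 + 338) + 8208 = sqrt(348) + 8208 = 2*sqrt(87) + 8208 = 8208 + 2*sqrt(87)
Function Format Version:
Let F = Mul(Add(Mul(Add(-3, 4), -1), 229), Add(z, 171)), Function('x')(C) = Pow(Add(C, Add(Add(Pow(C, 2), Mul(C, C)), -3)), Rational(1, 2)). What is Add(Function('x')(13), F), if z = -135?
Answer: Add(8208, Mul(2, Pow(87, Rational(1, 2)))) ≈ 8226.7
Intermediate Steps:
Function('x')(C) = Pow(Add(-3, C, Mul(2, Pow(C, 2))), Rational(1, 2)) (Function('x')(C) = Pow(Add(C, Add(Add(Pow(C, 2), Pow(C, 2)), -3)), Rational(1, 2)) = Pow(Add(C, Add(Mul(2, Pow(C, 2)), -3)), Rational(1, 2)) = Pow(Add(C, Add(-3, Mul(2, Pow(C, 2)))), Rational(1, 2)) = Pow(Add(-3, C, Mul(2, Pow(C, 2))), Rational(1, 2)))
F = 8208 (F = Mul(Add(Mul(Add(-3, 4), -1), 229), Add(-135, 171)) = Mul(Add(Mul(1, -1), 229), 36) = Mul(Add(-1, 229), 36) = Mul(228, 36) = 8208)
Add(Function('x')(13), F) = Add(Pow(Add(-3, 13, Mul(2, Pow(13, 2))), Rational(1, 2)), 8208) = Add(Pow(Add(-3, 13, Mul(2, 169)), Rational(1, 2)), 8208) = Add(Pow(Add(-3, 13, 338), Rational(1, 2)), 8208) = Add(Pow(348, Rational(1, 2)), 8208) = Add(Mul(2, Pow(87, Rational(1, 2))), 8208) = Add(8208, Mul(2, Pow(87, Rational(1, 2))))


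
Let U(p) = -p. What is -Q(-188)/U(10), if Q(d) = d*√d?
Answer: -188*I*√47/5 ≈ -257.77*I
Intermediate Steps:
Q(d) = d^(3/2)
-Q(-188)/U(10) = -(-188)^(3/2)/((-1*10)) = -(-376*I*√47)/(-10) = -(-376*I*√47)*(-1)/10 = -188*I*√47/5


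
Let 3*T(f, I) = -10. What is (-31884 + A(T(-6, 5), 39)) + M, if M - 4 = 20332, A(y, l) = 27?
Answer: -11521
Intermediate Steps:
T(f, I) = -10/3 (T(f, I) = (⅓)*(-10) = -10/3)
M = 20336 (M = 4 + 20332 = 20336)
(-31884 + A(T(-6, 5), 39)) + M = (-31884 + 27) + 20336 = -31857 + 20336 = -11521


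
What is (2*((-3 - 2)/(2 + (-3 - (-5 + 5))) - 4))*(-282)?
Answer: -564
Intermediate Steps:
(2*((-3 - 2)/(2 + (-3 - (-5 + 5))) - 4))*(-282) = (2*(-5/(2 + (-3 - 1*0)) - 4))*(-282) = (2*(-5/(2 + (-3 + 0)) - 4))*(-282) = (2*(-5/(2 - 3) - 4))*(-282) = (2*(-5/(-1) - 4))*(-282) = (2*(-5*(-1) - 4))*(-282) = (2*(5 - 4))*(-282) = (2*1)*(-282) = 2*(-282) = -564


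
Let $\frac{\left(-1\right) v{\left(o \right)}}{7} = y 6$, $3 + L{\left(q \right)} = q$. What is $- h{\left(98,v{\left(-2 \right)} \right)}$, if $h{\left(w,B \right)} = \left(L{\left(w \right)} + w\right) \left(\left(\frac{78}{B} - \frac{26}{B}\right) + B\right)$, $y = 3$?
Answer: $\frac{1537052}{63} \approx 24398.0$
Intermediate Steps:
$L{\left(q \right)} = -3 + q$
$v{\left(o \right)} = -126$ ($v{\left(o \right)} = - 7 \cdot 3 \cdot 6 = \left(-7\right) 18 = -126$)
$h{\left(w,B \right)} = \left(-3 + 2 w\right) \left(B + \frac{52}{B}\right)$ ($h{\left(w,B \right)} = \left(\left(-3 + w\right) + w\right) \left(\left(\frac{78}{B} - \frac{26}{B}\right) + B\right) = \left(-3 + 2 w\right) \left(\frac{52}{B} + B\right) = \left(-3 + 2 w\right) \left(B + \frac{52}{B}\right)$)
$- h{\left(98,v{\left(-2 \right)} \right)} = - \frac{-156 + 104 \cdot 98 + \left(-126\right)^{2} \left(-3 + 2 \cdot 98\right)}{-126} = - \frac{\left(-1\right) \left(-156 + 10192 + 15876 \left(-3 + 196\right)\right)}{126} = - \frac{\left(-1\right) \left(-156 + 10192 + 15876 \cdot 193\right)}{126} = - \frac{\left(-1\right) \left(-156 + 10192 + 3064068\right)}{126} = - \frac{\left(-1\right) 3074104}{126} = \left(-1\right) \left(- \frac{1537052}{63}\right) = \frac{1537052}{63}$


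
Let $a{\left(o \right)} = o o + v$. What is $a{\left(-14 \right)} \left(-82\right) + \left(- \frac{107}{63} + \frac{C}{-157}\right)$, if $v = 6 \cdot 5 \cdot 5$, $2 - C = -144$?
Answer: $- \frac{280653449}{9891} \approx -28375.0$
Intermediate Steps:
$C = 146$ ($C = 2 - -144 = 2 + 144 = 146$)
$v = 150$ ($v = 30 \cdot 5 = 150$)
$a{\left(o \right)} = 150 + o^{2}$ ($a{\left(o \right)} = o o + 150 = o^{2} + 150 = 150 + o^{2}$)
$a{\left(-14 \right)} \left(-82\right) + \left(- \frac{107}{63} + \frac{C}{-157}\right) = \left(150 + \left(-14\right)^{2}\right) \left(-82\right) + \left(- \frac{107}{63} + \frac{146}{-157}\right) = \left(150 + 196\right) \left(-82\right) + \left(\left(-107\right) \frac{1}{63} + 146 \left(- \frac{1}{157}\right)\right) = 346 \left(-82\right) - \frac{25997}{9891} = -28372 - \frac{25997}{9891} = - \frac{280653449}{9891}$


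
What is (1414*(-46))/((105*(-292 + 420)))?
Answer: -2323/480 ≈ -4.8396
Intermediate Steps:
(1414*(-46))/((105*(-292 + 420))) = -65044/(105*128) = -65044/13440 = -65044*1/13440 = -2323/480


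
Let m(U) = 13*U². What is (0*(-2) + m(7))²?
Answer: 405769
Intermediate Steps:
(0*(-2) + m(7))² = (0*(-2) + 13*7²)² = (0 + 13*49)² = (0 + 637)² = 637² = 405769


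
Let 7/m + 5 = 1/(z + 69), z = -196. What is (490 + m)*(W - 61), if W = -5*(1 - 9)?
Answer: -2175257/212 ≈ -10261.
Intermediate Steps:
W = 40 (W = -5*(-8) = 40)
m = -889/636 (m = 7/(-5 + 1/(-196 + 69)) = 7/(-5 + 1/(-127)) = 7/(-5 - 1/127) = 7/(-636/127) = 7*(-127/636) = -889/636 ≈ -1.3978)
(490 + m)*(W - 61) = (490 - 889/636)*(40 - 61) = (310751/636)*(-21) = -2175257/212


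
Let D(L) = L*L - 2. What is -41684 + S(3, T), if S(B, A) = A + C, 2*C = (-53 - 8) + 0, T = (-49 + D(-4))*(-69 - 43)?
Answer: -75589/2 ≈ -37795.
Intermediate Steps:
D(L) = -2 + L**2 (D(L) = L**2 - 2 = -2 + L**2)
T = 3920 (T = (-49 + (-2 + (-4)**2))*(-69 - 43) = (-49 + (-2 + 16))*(-112) = (-49 + 14)*(-112) = -35*(-112) = 3920)
C = -61/2 (C = ((-53 - 8) + 0)/2 = (-61 + 0)/2 = (1/2)*(-61) = -61/2 ≈ -30.500)
S(B, A) = -61/2 + A (S(B, A) = A - 61/2 = -61/2 + A)
-41684 + S(3, T) = -41684 + (-61/2 + 3920) = -41684 + 7779/2 = -75589/2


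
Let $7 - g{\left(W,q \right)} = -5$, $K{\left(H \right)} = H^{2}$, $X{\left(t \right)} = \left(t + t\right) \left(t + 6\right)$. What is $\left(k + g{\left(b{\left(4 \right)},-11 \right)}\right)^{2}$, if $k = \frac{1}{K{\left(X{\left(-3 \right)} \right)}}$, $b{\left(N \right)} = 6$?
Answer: $\frac{15124321}{104976} \approx 144.07$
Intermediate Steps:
$X{\left(t \right)} = 2 t \left(6 + t\right)$
$g{\left(W,q \right)} = 12$ ($g{\left(W,q \right)} = 7 - -5 = 7 + 5 = 12$)
$k = \frac{1}{324}$ ($k = \frac{1}{\left(2 \left(-3\right) \left(6 - 3\right)\right)^{2}} = \frac{1}{\left(2 \left(-3\right) 3\right)^{2}} = \frac{1}{\left(-18\right)^{2}} = \frac{1}{324} \approx 0.0030864$)
$\left(k + g{\left(b{\left(4 \right)},-11 \right)}\right)^{2} = \left(\frac{1}{324} + 12\right)^{2} = \left(\frac{3889}{324}\right)^{2} = \frac{15124321}{104976}$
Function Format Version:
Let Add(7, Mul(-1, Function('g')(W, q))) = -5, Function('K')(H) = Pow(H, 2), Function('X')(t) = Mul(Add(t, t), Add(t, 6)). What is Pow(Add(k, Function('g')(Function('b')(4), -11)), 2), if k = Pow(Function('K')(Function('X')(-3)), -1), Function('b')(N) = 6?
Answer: Rational(15124321, 104976) ≈ 144.07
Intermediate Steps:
Function('X')(t) = Mul(2, t, Add(6, t)) (Function('X')(t) = Mul(Mul(2, t), Add(6, t)) = Mul(2, t, Add(6, t)))
Function('g')(W, q) = 12 (Function('g')(W, q) = Add(7, Mul(-1, -5)) = Add(7, 5) = 12)
k = Rational(1, 324) (k = Pow(Pow(Mul(2, -3, Add(6, -3)), 2), -1) = Pow(Pow(Mul(2, -3, 3), 2), -1) = Pow(Pow(-18, 2), -1) = Pow(324, -1) = Rational(1, 324) ≈ 0.0030864)
Pow(Add(k, Function('g')(Function('b')(4), -11)), 2) = Pow(Add(Rational(1, 324), 12), 2) = Pow(Rational(3889, 324), 2) = Rational(15124321, 104976)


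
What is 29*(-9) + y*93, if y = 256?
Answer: 23547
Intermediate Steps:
29*(-9) + y*93 = 29*(-9) + 256*93 = -261 + 23808 = 23547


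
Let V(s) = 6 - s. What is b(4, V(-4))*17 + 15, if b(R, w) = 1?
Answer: 32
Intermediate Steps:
b(4, V(-4))*17 + 15 = 1*17 + 15 = 17 + 15 = 32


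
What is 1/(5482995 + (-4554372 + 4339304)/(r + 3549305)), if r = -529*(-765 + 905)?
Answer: 3475245/19054750743707 ≈ 1.8238e-7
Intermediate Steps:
r = -74060 (r = -529*140 = -74060)
1/(5482995 + (-4554372 + 4339304)/(r + 3549305)) = 1/(5482995 + (-4554372 + 4339304)/(-74060 + 3549305)) = 1/(5482995 - 215068/3475245) = 1/(19054750743707/3475245) = 3475245/19054750743707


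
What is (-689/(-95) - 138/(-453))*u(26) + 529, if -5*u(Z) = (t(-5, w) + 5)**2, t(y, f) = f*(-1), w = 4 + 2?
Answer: 37834116/71725 ≈ 527.49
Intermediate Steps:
w = 6
t(y, f) = -f
u(Z) = -1/5 (u(Z) = -(-1*6 + 5)**2/5 = -(-6 + 5)**2/5 = -1/5*(-1)**2 = -1/5*1 = -1/5)
(-689/(-95) - 138/(-453))*u(26) + 529 = (-689/(-95) - 138/(-453))*(-1/5) + 529 = (-689*(-1/95) - 138*(-1/453))*(-1/5) + 529 = (689/95 + 46/151)*(-1/5) + 529 = (108409/14345)*(-1/5) + 529 = -108409/71725 + 529 = 37834116/71725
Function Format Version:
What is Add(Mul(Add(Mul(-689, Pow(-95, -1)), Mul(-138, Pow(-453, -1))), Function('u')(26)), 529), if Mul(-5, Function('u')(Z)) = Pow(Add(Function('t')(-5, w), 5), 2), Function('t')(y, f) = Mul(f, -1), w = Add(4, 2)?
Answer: Rational(37834116, 71725) ≈ 527.49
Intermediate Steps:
w = 6
Function('t')(y, f) = Mul(-1, f)
Function('u')(Z) = Rational(-1, 5) (Function('u')(Z) = Mul(Rational(-1, 5), Pow(Add(Mul(-1, 6), 5), 2)) = Mul(Rational(-1, 5), Pow(Add(-6, 5), 2)) = Mul(Rational(-1, 5), Pow(-1, 2)) = Mul(Rational(-1, 5), 1) = Rational(-1, 5))
Add(Mul(Add(Mul(-689, Pow(-95, -1)), Mul(-138, Pow(-453, -1))), Function('u')(26)), 529) = Add(Mul(Add(Mul(-689, Pow(-95, -1)), Mul(-138, Pow(-453, -1))), Rational(-1, 5)), 529) = Add(Mul(Add(Mul(-689, Rational(-1, 95)), Mul(-138, Rational(-1, 453))), Rational(-1, 5)), 529) = Add(Mul(Add(Rational(689, 95), Rational(46, 151)), Rational(-1, 5)), 529) = Add(Mul(Rational(108409, 14345), Rational(-1, 5)), 529) = Add(Rational(-108409, 71725), 529) = Rational(37834116, 71725)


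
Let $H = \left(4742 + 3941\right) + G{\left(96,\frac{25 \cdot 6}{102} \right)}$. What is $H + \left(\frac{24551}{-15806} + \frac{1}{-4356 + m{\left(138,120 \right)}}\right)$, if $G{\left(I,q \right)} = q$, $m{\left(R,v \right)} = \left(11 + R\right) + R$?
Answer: $\frac{9493453817479}{1093348438} \approx 8682.9$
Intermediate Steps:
$m{\left(R,v \right)} = 11 + 2 R$
$H = \frac{147636}{17}$ ($H = \left(4742 + 3941\right) + \frac{25 \cdot 6}{102} = 8683 + 150 \cdot \frac{1}{102} = 8683 + \frac{25}{17} = \frac{147636}{17} \approx 8684.5$)
$H + \left(\frac{24551}{-15806} + \frac{1}{-4356 + m{\left(138,120 \right)}}\right) = \frac{147636}{17} + \left(\frac{24551}{-15806} + \frac{1}{-4356 + \left(11 + 2 \cdot 138\right)}\right) = \frac{147636}{17} + \left(24551 \left(- \frac{1}{15806}\right) + \frac{1}{-4356 + \left(11 + 276\right)}\right) = \frac{147636}{17} - \left(\frac{24551}{15806} - \frac{1}{-4356 + 287}\right) = \frac{147636}{17} - \left(\frac{24551}{15806} - \frac{1}{-4069}\right) = \frac{147636}{17} - \frac{99913825}{64314614} = \frac{9493453817479}{1093348438}$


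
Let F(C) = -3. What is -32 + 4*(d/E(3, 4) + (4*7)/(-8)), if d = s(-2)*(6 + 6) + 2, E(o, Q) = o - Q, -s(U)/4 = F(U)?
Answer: -630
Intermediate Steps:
s(U) = 12 (s(U) = -4*(-3) = 12)
d = 146 (d = 12*(6 + 6) + 2 = 12*12 + 2 = 144 + 2 = 146)
-32 + 4*(d/E(3, 4) + (4*7)/(-8)) = -32 + 4*(146/(3 - 1*4) + (4*7)/(-8)) = -32 + 4*(146/(3 - 4) + 28*(-⅛)) = -32 + 4*(146/(-1) - 7/2) = -32 + 4*(146*(-1) - 7/2) = -32 + 4*(-146 - 7/2) = -32 + 4*(-299/2) = -32 - 598 = -630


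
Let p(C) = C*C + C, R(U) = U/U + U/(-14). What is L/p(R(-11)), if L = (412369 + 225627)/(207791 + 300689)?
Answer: 1116493/4426500 ≈ 0.25223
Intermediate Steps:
R(U) = 1 - U/14 (R(U) = 1 + U*(-1/14) = 1 - U/14)
L = 159499/127120 (L = 637996/508480 = 637996*(1/508480) = 159499/127120 ≈ 1.2547)
p(C) = C + C² (p(C) = C² + C = C + C²)
L/p(R(-11)) = 159499/(127120*(((1 - 1/14*(-11))*(1 + (1 - 1/14*(-11)))))) = 159499/(127120*(((1 + 11/14)*(1 + (1 + 11/14))))) = 159499/(127120*((25*(1 + 25/14)/14))) = 159499/(127120*(((25/14)*(39/14)))) = 159499/(127120*(975/196)) = (159499/127120)*(196/975) = 1116493/4426500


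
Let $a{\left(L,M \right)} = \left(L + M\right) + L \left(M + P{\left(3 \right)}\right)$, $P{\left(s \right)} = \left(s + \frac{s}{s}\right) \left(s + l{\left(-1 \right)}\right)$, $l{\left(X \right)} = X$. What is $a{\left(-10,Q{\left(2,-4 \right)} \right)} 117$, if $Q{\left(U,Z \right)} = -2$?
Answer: $-8424$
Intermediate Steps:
$P{\left(s \right)} = \left(1 + s\right) \left(-1 + s\right)$ ($P{\left(s \right)} = \left(s + \frac{s}{s}\right) \left(s - 1\right) = \left(s + 1\right) \left(-1 + s\right) = \left(1 + s\right) \left(-1 + s\right)$)
$a{\left(L,M \right)} = L + M + L \left(8 + M\right)$ ($a{\left(L,M \right)} = \left(L + M\right) + L \left(M - \left(1 - 3^{2}\right)\right) = \left(L + M\right) + L \left(M + \left(-1 + 9\right)\right) = \left(L + M\right) + L \left(M + 8\right) = \left(L + M\right) + L \left(8 + M\right) = L + M + L \left(8 + M\right)$)
$a{\left(-10,Q{\left(2,-4 \right)} \right)} 117 = \left(-2 + 9 \left(-10\right) - -20\right) 117 = \left(-2 - 90 + 20\right) 117 = \left(-72\right) 117 = -8424$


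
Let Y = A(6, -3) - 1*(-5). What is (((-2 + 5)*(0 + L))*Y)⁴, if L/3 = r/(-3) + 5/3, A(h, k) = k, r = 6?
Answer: 1296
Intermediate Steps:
Y = 2 (Y = -3 - 1*(-5) = -3 + 5 = 2)
L = -1 (L = 3*(6/(-3) + 5/3) = 3*(6*(-⅓) + 5*(⅓)) = 3*(-2 + 5/3) = 3*(-⅓) = -1)
(((-2 + 5)*(0 + L))*Y)⁴ = (((-2 + 5)*(0 - 1))*2)⁴ = ((3*(-1))*2)⁴ = (-3*2)⁴ = (-6)⁴ = 1296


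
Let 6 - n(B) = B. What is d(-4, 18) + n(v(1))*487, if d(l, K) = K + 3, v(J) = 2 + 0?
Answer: 1969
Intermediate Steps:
v(J) = 2
n(B) = 6 - B
d(l, K) = 3 + K
d(-4, 18) + n(v(1))*487 = (3 + 18) + (6 - 1*2)*487 = 21 + (6 - 2)*487 = 21 + 4*487 = 21 + 1948 = 1969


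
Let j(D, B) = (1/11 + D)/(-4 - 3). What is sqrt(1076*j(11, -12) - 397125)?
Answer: I*sqrt(2364662069)/77 ≈ 631.53*I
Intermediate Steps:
j(D, B) = -1/77 - D/7 (j(D, B) = (1/11 + D)/(-7) = (1/11 + D)*(-1/7) = -1/77 - D/7)
sqrt(1076*j(11, -12) - 397125) = sqrt(1076*(-1/77 - 1/7*11) - 397125) = sqrt(1076*(-1/77 - 11/7) - 397125) = sqrt(1076*(-122/77) - 397125) = sqrt(-131272/77 - 397125) = sqrt(-30709897/77) = I*sqrt(2364662069)/77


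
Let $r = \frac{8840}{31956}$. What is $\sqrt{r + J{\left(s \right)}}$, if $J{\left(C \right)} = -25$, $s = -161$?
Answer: $\frac{i \sqrt{1577947335}}{7989} \approx 4.9723 i$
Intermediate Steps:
$r = \frac{2210}{7989}$ ($r = 8840 \cdot \frac{1}{31956} = \frac{2210}{7989} \approx 0.27663$)
$\sqrt{r + J{\left(s \right)}} = \sqrt{\frac{2210}{7989} - 25} = \sqrt{- \frac{197515}{7989}} = \frac{i \sqrt{1577947335}}{7989}$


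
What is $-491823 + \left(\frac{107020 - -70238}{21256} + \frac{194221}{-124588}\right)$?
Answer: $- \frac{81403039311901}{165515158} \approx -4.9182 \cdot 10^{5}$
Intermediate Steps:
$-491823 + \left(\frac{107020 - -70238}{21256} + \frac{194221}{-124588}\right) = -491823 + \left(\left(107020 + 70238\right) \frac{1}{21256} + 194221 \left(- \frac{1}{124588}\right)\right) = -491823 + \left(177258 \cdot \frac{1}{21256} - \frac{194221}{124588}\right) = -491823 + \left(\frac{88629}{10628} - \frac{194221}{124588}\right) = -491823 + \frac{1122241133}{165515158} = - \frac{81403039311901}{165515158}$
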